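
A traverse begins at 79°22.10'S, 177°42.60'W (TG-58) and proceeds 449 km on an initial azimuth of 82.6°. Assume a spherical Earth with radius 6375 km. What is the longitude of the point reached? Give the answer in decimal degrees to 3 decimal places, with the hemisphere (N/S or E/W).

157.825°W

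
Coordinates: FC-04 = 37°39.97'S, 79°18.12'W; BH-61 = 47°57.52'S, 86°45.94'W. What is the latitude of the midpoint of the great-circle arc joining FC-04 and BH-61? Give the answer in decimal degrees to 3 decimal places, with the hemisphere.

FC-04: φ = -37.66617°, λ = -79.30200°
BH-61: φ = -47.95867°, λ = -86.76567°
Bx = cos φ₂ cos Δλ = 0.663993,  By = cos φ₂ sin Δλ = -0.086988
φₘ = atan2(sin φ₁ + sin φ₂, √((cos φ₁ + Bx)² + By²)) = -42.87263°
λₘ = λ₁ + atan2(By, cos φ₁ + Bx) = -82.72203°

42.873°S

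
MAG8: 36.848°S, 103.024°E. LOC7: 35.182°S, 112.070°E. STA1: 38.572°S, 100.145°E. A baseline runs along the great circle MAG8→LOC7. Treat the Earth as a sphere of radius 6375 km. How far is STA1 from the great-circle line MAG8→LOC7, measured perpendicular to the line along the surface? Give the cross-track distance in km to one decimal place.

148.5 km

δ₁₃ = central angle MAG8→STA1 = 0.049851 rad  (haversine)
θ₁₃ = bearing MAG8→STA1 = 232.003°,  θ₁₂ = bearing MAG8→LOC7 = 79.863°
dₓₜ = R·arcsin(sin δ₁₃ · sin(θ₁₃ − θ₁₂)) = 6375·arcsin(0.04983·sin(152.140°)) = 148.463 km
|dₓₜ| = 148.463 km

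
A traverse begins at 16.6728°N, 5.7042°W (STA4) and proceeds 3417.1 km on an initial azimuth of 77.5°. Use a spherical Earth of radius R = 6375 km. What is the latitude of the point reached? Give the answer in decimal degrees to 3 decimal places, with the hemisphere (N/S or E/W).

20.644°N

δ = d/R = 3417.1/6375 = 0.536016 rad
φ₂ = arcsin(sin φ₁ cos δ + cos φ₁ sin δ cos θ)
   = arcsin(0.28691·0.85975 + 0.95796·0.51071·0.21644) = 20.64392°
λ₂ = λ₁ + atan2(sin θ sin δ cos φ₁, cos δ − sin φ₁ sin φ₂) = 26.49207°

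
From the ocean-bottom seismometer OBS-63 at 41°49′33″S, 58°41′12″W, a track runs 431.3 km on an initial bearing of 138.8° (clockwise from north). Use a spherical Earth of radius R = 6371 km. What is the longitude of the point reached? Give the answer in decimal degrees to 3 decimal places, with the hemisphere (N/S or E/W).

55.093°W

OBS-63: φ = -41.82583°, λ = -58.68667°
δ = d/R = 431.3/6371 = 0.067697 rad
φ₂ = arcsin(sin φ₁ cos δ + cos φ₁ sin δ cos θ)
   = arcsin(-0.66687·0.99771 + 0.74518·0.06765·-0.75241) = -44.68984°
λ₂ = λ₁ + atan2(sin θ sin δ cos φ₁, cos δ − sin φ₁ sin φ₂) = -55.09327°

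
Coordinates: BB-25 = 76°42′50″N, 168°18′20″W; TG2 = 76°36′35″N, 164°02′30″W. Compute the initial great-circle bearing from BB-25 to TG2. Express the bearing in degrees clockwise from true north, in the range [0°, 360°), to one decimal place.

BB-25: φ = +76.71389°, λ = -168.30556°
TG2: φ = +76.60972°, λ = -164.04167°
Δλ = 4.2639°
y = sin Δλ · cos φ₂ = 0.017218
x = cos φ₁ sin φ₂ − sin φ₁ cos φ₂ cos Δλ = -0.001194
θ = atan2(y, x) = 93.9676° → 93.9676° (mod 360°)

94.0°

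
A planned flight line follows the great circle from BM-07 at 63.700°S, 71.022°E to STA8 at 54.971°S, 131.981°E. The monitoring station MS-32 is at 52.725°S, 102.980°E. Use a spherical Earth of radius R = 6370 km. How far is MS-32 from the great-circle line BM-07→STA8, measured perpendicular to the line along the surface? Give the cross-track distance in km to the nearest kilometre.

δ₁₃ = central angle BM-07→MS-32 = 0.345107 rad  (haversine)
θ₁₃ = bearing BM-07→MS-32 = 71.367°,  θ₁₂ = bearing BM-07→STA8 = 102.692°
dₓₜ = R·arcsin(sin δ₁₃ · sin(θ₁₃ − θ₁₂)) = 6370·arcsin(0.33830·sin(-31.326°)) = -1126.222 km
|dₓₜ| = 1126.222 km

1126 km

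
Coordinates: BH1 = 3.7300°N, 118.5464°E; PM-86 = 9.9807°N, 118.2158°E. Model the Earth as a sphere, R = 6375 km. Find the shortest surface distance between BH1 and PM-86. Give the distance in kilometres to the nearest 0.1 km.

696.4 km

Δφ = 6.2507°,  Δλ = -0.3306°
a = sin²(Δφ/2) + cos φ₁ cos φ₂ sin²(Δλ/2) = 0.002981
c = 2·arcsin(√a) = 0.109245 rad = 6.2593°
d = R·c = 6375 × 0.109245 = 696.4 km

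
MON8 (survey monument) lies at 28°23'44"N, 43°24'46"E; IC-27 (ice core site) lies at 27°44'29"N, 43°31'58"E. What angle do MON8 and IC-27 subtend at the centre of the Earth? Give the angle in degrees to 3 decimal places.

MON8: φ = +28.39556°, λ = +43.41278°
IC-27: φ = +27.74139°, λ = +43.53278°
Δφ = -0.6542°,  Δλ = 0.1200°
a = sin²(Δφ/2) + cos φ₁ cos φ₂ sin²(Δλ/2) = 0.000033
c = 2·arcsin(√a) = 0.011566 rad = 0.6627°

0.663°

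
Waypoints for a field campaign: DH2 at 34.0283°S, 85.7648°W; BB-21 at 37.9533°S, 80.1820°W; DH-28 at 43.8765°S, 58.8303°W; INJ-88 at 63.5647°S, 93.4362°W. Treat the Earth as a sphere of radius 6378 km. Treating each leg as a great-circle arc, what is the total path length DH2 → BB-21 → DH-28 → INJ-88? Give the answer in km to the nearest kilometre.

5665 km

DH2→BB-21: c = 0.104405 rad, d = 665.89 km
BB-21→DH-28: c = 0.298942 rad, d = 1906.65 km
DH-28→INJ-88: c = 0.484808 rad, d = 3092.10 km
Total = 665.89 + 1906.65 + 3092.10 = 5664.65 km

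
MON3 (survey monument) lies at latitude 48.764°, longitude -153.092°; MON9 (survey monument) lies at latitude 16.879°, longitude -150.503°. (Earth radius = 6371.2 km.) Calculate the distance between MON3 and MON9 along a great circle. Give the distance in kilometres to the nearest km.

Δφ = -31.8850°,  Δλ = 2.5890°
a = sin²(Δφ/2) + cos φ₁ cos φ₂ sin²(Δλ/2) = 0.075767
c = 2·arcsin(√a) = 0.557716 rad = 31.9548°
d = R·c = 6371.2 × 0.557716 = 3553.3 km

3553 km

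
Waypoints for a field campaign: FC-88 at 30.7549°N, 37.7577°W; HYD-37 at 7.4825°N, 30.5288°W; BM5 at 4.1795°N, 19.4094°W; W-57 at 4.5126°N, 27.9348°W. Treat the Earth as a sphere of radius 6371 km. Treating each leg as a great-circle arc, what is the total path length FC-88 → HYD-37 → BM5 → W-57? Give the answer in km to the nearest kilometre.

FC-88→HYD-37: c = 0.422994 rad, d = 2694.89 km
HYD-37→BM5: c = 0.201460 rad, d = 1283.50 km
BM5→W-57: c = 0.148481 rad, d = 945.97 km
Total = 2694.89 + 1283.50 + 945.97 = 4924.36 km

4924 km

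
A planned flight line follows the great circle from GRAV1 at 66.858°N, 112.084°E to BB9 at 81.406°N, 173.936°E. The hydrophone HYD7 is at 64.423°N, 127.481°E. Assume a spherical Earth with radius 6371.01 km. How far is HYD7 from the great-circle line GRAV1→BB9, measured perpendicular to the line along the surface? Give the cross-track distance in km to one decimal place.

745.9 km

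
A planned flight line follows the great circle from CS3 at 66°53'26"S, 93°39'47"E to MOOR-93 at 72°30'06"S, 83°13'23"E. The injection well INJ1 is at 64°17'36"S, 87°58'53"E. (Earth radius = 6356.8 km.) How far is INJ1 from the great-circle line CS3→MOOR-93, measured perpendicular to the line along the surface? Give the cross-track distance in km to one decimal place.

CS3: φ = -66.89056°, λ = +93.66306°
MOOR-93: φ = -72.50167°, λ = +83.22306°
INJ1: φ = -64.29333°, λ = +87.98139°
δ₁₃ = central angle CS3→INJ1 = 0.061060 rad  (haversine)
θ₁₃ = bearing CS3→INJ1 = 315.273°,  θ₁₂ = bearing CS3→MOOR-93 = 208.027°
dₓₜ = R·arcsin(sin δ₁₃ · sin(θ₁₃ − θ₁₂)) = 6356.8·arcsin(0.06102·sin(107.246°)) = 370.677 km
|dₓₜ| = 370.677 km

370.7 km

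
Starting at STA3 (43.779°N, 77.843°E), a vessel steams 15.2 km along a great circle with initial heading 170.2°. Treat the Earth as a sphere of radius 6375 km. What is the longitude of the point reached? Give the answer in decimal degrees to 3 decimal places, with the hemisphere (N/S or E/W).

77.875°E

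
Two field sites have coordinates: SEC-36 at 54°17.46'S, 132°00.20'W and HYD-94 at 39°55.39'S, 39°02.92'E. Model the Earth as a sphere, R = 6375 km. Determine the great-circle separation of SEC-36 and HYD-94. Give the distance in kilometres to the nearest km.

9510 km

SEC-36: φ = -54.29100°, λ = -132.00333°
HYD-94: φ = -39.92317°, λ = +39.04867°
Δφ = 14.3678°,  Δλ = 171.0520°
a = sin²(Δφ/2) + cos φ₁ cos φ₂ sin²(Δλ/2) = 0.460534
c = 2·arcsin(√a) = 1.491782 rad = 85.4728°
d = R·c = 6375 × 1.491782 = 9510.1 km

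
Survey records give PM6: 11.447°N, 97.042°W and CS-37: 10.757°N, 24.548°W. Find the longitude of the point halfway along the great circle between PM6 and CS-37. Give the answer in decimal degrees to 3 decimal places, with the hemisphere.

60.745°W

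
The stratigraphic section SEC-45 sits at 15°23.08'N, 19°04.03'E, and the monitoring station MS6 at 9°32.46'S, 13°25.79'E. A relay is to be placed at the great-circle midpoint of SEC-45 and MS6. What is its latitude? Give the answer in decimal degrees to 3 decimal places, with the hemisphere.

2.925°N

SEC-45: φ = +15.38467°, λ = +19.06717°
MS6: φ = -9.54100°, λ = +13.42983°
Bx = cos φ₂ cos Δλ = 0.981398,  By = cos φ₂ sin Δλ = -0.096873
φₘ = atan2(sin φ₁ + sin φ₂, √((cos φ₁ + Bx)² + By²)) = 2.92537°
λₘ = λ₁ + atan2(By, cos φ₁ + Bx) = 16.21668°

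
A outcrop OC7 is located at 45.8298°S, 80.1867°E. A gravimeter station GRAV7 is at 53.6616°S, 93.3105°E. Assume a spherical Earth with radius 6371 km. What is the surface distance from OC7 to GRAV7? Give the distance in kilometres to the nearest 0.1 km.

Δφ = -7.8318°,  Δλ = 13.1238°
a = sin²(Δφ/2) + cos φ₁ cos φ₂ sin²(Δλ/2) = 0.010056
c = 2·arcsin(√a) = 0.200894 rad = 11.5104°
d = R·c = 6371 × 0.200894 = 1279.9 km

1279.9 km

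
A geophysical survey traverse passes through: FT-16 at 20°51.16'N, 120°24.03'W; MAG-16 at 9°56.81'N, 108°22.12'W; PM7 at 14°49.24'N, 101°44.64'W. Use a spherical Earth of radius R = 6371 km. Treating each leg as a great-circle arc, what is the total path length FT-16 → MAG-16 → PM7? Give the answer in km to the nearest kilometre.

2669 km

FT-16: φ = +20.85267°, λ = -120.40050°
MAG-16: φ = +9.94683°, λ = -108.36867°
PM7: φ = +14.82067°, λ = -101.74400°
FT-16→MAG-16: c = 0.277589 rad, d = 1768.52 km
MAG-16→PM7: c = 0.141351 rad, d = 900.55 km
Total = 1768.52 + 900.55 = 2669.07 km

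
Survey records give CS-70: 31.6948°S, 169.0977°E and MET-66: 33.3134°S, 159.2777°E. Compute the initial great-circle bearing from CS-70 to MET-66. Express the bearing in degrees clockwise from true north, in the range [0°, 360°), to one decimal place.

256.3°

Δλ = -9.8200°
y = sin Δλ · cos φ₂ = -0.142528
x = cos φ₁ sin φ₂ − sin φ₁ cos φ₂ cos Δλ = -0.034679
θ = atan2(y, x) = -103.6751° → 256.3249° (mod 360°)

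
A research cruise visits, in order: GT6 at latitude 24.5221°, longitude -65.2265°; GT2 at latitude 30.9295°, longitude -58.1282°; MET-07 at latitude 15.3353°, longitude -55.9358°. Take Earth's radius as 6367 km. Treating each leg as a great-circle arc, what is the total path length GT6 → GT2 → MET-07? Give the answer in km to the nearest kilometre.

2744 km

GT6→GT2: c = 0.156544 rad, d = 996.71 km
GT2→MET-07: c = 0.274414 rad, d = 1747.19 km
Total = 996.71 + 1747.19 = 2743.91 km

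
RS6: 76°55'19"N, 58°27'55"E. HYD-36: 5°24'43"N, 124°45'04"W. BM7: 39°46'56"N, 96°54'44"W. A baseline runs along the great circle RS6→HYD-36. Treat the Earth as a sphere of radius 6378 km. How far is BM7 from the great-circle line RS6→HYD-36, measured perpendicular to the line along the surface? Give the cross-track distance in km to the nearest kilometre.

2391 km

RS6: φ = +76.92194°, λ = +58.46528°
HYD-36: φ = +5.41194°, λ = -124.75111°
BM7: φ = +39.78222°, λ = -96.91222°
δ₁₃ = central angle RS6→BM7 = 1.086941 rad  (haversine)
θ₁₃ = bearing RS6→BM7 = 338.795°,  θ₁₂ = bearing RS6→HYD-36 = 3.231°
dₓₜ = R·arcsin(sin δ₁₃ · sin(θ₁₃ − θ₁₂)) = 6378·arcsin(0.88521·sin(335.565°)) = -2391.120 km
|dₓₜ| = 2391.120 km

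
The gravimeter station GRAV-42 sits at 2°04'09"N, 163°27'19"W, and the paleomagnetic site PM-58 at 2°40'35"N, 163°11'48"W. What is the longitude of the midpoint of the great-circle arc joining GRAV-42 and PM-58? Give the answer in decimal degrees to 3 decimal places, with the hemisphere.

GRAV-42: φ = +2.06917°, λ = -163.45528°
PM-58: φ = +2.67639°, λ = -163.19667°
Bx = cos φ₂ cos Δλ = 0.998899,  By = cos φ₂ sin Δλ = 0.004509
φₘ = atan2(sin φ₁ + sin φ₂, √((cos φ₁ + Bx)² + By²)) = 2.37278°
λₘ = λ₁ + atan2(By, cos φ₁ + Bx) = -163.32600°

163.326°W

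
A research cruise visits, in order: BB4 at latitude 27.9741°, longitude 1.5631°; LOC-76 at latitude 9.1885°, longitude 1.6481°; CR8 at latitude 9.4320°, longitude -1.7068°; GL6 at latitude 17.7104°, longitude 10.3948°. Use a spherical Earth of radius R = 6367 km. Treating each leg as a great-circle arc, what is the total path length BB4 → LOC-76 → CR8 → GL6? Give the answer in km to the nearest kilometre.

4054 km

BB4→LOC-76: c = 0.327874 rad, d = 2087.57 km
LOC-76→CR8: c = 0.057939 rad, d = 368.89 km
CR8→GL6: c = 0.250870 rad, d = 1597.29 km
Total = 2087.57 + 368.89 + 1597.29 = 4053.75 km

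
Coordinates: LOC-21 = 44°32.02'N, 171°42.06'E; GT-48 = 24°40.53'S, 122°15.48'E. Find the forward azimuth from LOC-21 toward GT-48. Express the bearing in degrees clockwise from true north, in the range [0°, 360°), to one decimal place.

LOC-21: φ = +44.53367°, λ = +171.70100°
GT-48: φ = -24.67550°, λ = +122.25800°
Δλ = -49.4430°
y = sin Δλ · cos φ₂ = -0.690383
x = cos φ₁ sin φ₂ − sin φ₁ cos φ₂ cos Δλ = -0.711962
θ = atan2(y, x) = -135.8816° → 224.1184° (mod 360°)

224.1°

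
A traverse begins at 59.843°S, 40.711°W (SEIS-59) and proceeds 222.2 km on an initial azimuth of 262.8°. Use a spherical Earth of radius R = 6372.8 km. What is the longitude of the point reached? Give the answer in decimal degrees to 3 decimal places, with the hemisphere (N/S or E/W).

44.681°W

δ = d/R = 222.2/6372.8 = 0.034867 rad
φ₂ = arcsin(sin φ₁ cos δ + cos φ₁ sin δ cos θ)
   = arcsin(-0.86465·0.99939 + 0.50237·0.03486·-0.12533) = -60.03394°
λ₂ = λ₁ + atan2(sin θ sin δ cos φ₁, cos δ − sin φ₁ sin φ₂) = -44.68140°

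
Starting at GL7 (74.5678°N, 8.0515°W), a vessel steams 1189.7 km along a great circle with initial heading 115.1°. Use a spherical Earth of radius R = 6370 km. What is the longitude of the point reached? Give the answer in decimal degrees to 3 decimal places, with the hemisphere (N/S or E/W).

18.439°E

δ = d/R = 1189.7/6370 = 0.186766 rad
φ₂ = arcsin(sin φ₁ cos δ + cos φ₁ sin δ cos θ)
   = arcsin(0.96395·0.98261 + 0.26610·0.18568·-0.42420) = 67.85355°
λ₂ = λ₁ + atan2(sin θ sin δ cos φ₁, cos δ − sin φ₁ sin φ₂) = 18.43873°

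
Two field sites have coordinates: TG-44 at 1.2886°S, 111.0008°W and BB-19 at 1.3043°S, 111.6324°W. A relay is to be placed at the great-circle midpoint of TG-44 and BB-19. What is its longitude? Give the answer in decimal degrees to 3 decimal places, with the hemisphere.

Bx = cos φ₂ cos Δλ = 0.999680,  By = cos φ₂ sin Δλ = -0.011020
φₘ = atan2(sin φ₁ + sin φ₂, √((cos φ₁ + Bx)² + By²)) = -1.29647°
λₘ = λ₁ + atan2(By, cos φ₁ + Bx) = -111.31660°

111.317°W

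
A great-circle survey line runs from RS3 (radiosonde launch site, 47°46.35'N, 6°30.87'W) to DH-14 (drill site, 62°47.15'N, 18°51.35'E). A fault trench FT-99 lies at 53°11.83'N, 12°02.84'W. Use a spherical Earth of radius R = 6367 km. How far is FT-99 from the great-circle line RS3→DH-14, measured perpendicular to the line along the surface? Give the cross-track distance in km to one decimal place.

RS3: φ = +47.77250°, λ = -6.51450°
DH-14: φ = +62.78583°, λ = +18.85583°
FT-99: φ = +53.19717°, λ = -12.04733°
δ₁₃ = central angle RS3→FT-99 = 0.112793 rad  (haversine)
θ₁₃ = bearing RS3→FT-99 = 329.125°,  θ₁₂ = bearing RS3→DH-14 = 33.890°
dₓₜ = R·arcsin(sin δ₁₃ · sin(θ₁₃ − θ₁₂)) = 6367·arcsin(0.11255·sin(295.234°)) = -649.370 km
|dₓₜ| = 649.370 km

649.4 km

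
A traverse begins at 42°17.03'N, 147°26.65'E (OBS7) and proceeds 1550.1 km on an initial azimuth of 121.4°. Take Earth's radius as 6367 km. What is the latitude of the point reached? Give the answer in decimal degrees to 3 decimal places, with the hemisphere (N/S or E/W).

34.059°N

OBS7: φ = +42.28383°, λ = +147.44417°
δ = d/R = 1550.1/6367 = 0.243458 rad
φ₂ = arcsin(sin φ₁ cos δ + cos φ₁ sin δ cos θ)
   = arcsin(0.67280·0.97051 + 0.73982·0.24106·-0.52101) = 34.05892°
λ₂ = λ₁ + atan2(sin θ sin δ cos φ₁, cos δ − sin φ₁ sin φ₂) = 161.82469°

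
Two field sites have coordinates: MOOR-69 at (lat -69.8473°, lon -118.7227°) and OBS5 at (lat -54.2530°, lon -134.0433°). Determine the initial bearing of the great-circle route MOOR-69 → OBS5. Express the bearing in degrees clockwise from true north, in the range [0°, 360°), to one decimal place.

328.2°

Δλ = -15.3206°
y = sin Δλ · cos φ₂ = -0.154359
x = cos φ₁ sin φ₂ − sin φ₁ cos φ₂ cos Δλ = 0.249334
θ = atan2(y, x) = -31.7611° → 328.2389° (mod 360°)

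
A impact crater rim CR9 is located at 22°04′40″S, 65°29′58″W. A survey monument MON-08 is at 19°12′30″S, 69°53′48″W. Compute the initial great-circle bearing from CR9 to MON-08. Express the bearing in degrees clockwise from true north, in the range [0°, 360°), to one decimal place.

CR9: φ = -22.07778°, λ = -65.49944°
MON-08: φ = -19.20833°, λ = -69.89667°
Δλ = -4.3972°
y = sin Δλ · cos φ₂ = -0.072402
x = cos φ₁ sin φ₂ − sin φ₁ cos φ₂ cos Δλ = 0.049016
θ = atan2(y, x) = -55.9024° → 304.0976° (mod 360°)

304.1°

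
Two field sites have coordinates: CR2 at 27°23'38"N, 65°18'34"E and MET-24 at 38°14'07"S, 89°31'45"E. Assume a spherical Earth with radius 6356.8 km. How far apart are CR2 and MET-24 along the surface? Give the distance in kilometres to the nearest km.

CR2: φ = +27.39389°, λ = +65.30944°
MET-24: φ = -38.23528°, λ = +89.52917°
Δφ = -65.6292°,  Δλ = 24.2197°
a = sin²(Δφ/2) + cos φ₁ cos φ₂ sin²(Δλ/2) = 0.324372
c = 2·arcsin(√a) = 1.211885 rad = 69.4359°
d = R·c = 6356.8 × 1.211885 = 7703.7 km

7704 km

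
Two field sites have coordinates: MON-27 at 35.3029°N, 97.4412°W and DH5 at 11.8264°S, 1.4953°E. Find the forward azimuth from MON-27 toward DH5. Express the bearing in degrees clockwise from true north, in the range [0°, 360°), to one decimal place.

94.7°

Δλ = 98.9365°
y = sin Δλ · cos φ₂ = 0.966892
x = cos φ₁ sin φ₂ − sin φ₁ cos φ₂ cos Δλ = -0.079394
θ = atan2(y, x) = 94.6942° → 94.6942° (mod 360°)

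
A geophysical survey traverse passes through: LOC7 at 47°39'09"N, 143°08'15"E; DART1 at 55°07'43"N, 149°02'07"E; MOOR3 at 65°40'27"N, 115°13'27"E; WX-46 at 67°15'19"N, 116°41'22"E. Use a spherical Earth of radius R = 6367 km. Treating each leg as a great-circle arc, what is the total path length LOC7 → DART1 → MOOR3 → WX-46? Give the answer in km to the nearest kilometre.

3267 km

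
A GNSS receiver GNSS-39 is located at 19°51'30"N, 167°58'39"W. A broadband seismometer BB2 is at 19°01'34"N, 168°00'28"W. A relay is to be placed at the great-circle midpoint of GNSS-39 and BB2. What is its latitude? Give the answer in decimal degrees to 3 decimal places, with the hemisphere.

GNSS-39: φ = +19.85833°, λ = -167.97750°
BB2: φ = +19.02611°, λ = -168.00778°
Bx = cos φ₂ cos Δλ = 0.945370,  By = cos φ₂ sin Δλ = -0.000500
φₘ = atan2(sin φ₁ + sin φ₂, √((cos φ₁ + Bx)² + By²)) = 19.44222°
λₘ = λ₁ + atan2(By, cos φ₁ + Bx) = -167.99268°

19.442°N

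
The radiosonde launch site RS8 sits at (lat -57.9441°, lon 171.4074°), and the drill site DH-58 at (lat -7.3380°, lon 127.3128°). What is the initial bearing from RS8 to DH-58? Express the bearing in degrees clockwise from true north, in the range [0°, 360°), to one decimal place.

307.8°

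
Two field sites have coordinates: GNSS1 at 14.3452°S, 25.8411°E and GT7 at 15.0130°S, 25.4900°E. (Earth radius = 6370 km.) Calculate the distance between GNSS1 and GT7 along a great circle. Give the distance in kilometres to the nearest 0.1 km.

83.3 km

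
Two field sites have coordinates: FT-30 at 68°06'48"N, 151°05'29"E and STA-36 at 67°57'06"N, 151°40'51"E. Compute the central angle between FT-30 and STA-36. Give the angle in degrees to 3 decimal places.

0.273°

FT-30: φ = +68.11333°, λ = +151.09139°
STA-36: φ = +67.95167°, λ = +151.68083°
Δφ = -0.1617°,  Δλ = 0.5894°
a = sin²(Δφ/2) + cos φ₁ cos φ₂ sin²(Δλ/2) = 0.000006
c = 2·arcsin(√a) = 0.004772 rad = 0.2734°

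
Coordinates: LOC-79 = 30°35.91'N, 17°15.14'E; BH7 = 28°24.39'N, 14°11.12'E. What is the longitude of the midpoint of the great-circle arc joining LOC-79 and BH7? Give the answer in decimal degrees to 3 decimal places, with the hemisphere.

15.702°E

LOC-79: φ = +30.59850°, λ = +17.25233°
BH7: φ = +28.40650°, λ = +14.18533°
Bx = cos φ₂ cos Δλ = 0.878335,  By = cos φ₂ sin Δλ = -0.047062
φₘ = atan2(sin φ₁ + sin φ₂, √((cos φ₁ + Bx)² + By²)) = 29.51130°
λₘ = λ₁ + atan2(By, cos φ₁ + Bx) = 15.70223°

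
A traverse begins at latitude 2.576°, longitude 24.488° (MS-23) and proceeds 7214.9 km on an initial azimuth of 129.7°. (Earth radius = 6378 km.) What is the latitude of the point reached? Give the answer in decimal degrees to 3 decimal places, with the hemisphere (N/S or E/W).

δ = d/R = 7214.9/6378 = 1.131217 rad
φ₂ = arcsin(sin φ₁ cos δ + cos φ₁ sin δ cos θ)
   = arcsin(0.04494·0.42556 + 0.99899·0.90493·-0.63877) = -33.94038°
λ₂ = λ₁ + atan2(sin θ sin δ cos φ₁, cos δ − sin φ₁ sin φ₂) = 81.54843°

33.940°S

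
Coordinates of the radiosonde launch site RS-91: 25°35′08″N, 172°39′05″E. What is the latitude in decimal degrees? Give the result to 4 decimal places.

25.5856°N

25° + 35′/60 + 8″/3600 = 25 + 0.58333 + 0.00222 = 25.5856°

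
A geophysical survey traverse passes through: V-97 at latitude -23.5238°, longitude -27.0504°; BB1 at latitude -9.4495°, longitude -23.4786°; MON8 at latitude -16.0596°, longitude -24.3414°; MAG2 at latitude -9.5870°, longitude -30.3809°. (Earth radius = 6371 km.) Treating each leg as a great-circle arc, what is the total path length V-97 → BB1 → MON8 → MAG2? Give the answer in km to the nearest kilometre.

3324 km

V-97→BB1: c = 0.252766 rad, d = 1610.37 km
BB1→MON8: c = 0.116298 rad, d = 740.93 km
MON8→MAG2: c = 0.152683 rad, d = 972.74 km
Total = 1610.37 + 740.93 + 972.74 = 3324.05 km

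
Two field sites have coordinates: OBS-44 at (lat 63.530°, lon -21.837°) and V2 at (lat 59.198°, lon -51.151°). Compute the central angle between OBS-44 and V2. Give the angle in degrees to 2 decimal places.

14.55°

Δφ = -4.3320°,  Δλ = -29.3140°
a = sin²(Δφ/2) + cos φ₁ cos φ₂ sin²(Δλ/2) = 0.016042
c = 2·arcsin(√a) = 0.253996 rad = 14.5529°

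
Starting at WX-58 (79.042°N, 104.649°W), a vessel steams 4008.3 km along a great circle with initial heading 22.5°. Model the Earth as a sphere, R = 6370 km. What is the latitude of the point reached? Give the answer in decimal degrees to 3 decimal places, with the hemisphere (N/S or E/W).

δ = d/R = 4008.3/6370 = 0.629246 rad
φ₂ = arcsin(sin φ₁ cos δ + cos φ₁ sin δ cos θ)
   = arcsin(0.98177·0.80847 + 0.19009·0.58854·0.92388) = 63.77798°
λ₂ = λ₁ + atan2(sin θ sin δ cos φ₁, cos δ − sin φ₁ sin φ₂) = 44.70540°

63.778°N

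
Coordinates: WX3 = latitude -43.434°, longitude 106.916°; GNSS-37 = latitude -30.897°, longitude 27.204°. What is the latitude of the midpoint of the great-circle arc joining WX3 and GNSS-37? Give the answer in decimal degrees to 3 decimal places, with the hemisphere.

44.572°S

Bx = cos φ₂ cos Δλ = 0.153252,  By = cos φ₂ sin Δλ = -0.844296
φₘ = atan2(sin φ₁ + sin φ₂, √((cos φ₁ + Bx)² + By²)) = -44.57177°
λₘ = λ₁ + atan2(By, cos φ₁ + Bx) = 63.08331°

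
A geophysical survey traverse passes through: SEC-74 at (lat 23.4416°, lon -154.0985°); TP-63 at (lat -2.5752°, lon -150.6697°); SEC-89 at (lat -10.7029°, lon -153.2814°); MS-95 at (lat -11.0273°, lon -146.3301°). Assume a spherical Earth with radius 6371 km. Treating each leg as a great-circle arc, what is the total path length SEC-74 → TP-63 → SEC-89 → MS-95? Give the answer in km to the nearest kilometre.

4625 km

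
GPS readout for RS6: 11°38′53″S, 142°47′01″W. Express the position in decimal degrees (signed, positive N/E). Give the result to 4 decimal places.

-11.6481°, -142.7836°

lat: 11.6481° S → -11.6481°
lon: 142.7836° W → -142.7836°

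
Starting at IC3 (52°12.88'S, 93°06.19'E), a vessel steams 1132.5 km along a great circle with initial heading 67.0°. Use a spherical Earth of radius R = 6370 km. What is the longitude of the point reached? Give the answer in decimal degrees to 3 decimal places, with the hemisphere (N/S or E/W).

107.006°E

IC3: φ = -52.21467°, λ = +93.10317°
δ = d/R = 1132.5/6370 = 0.177786 rad
φ₂ = arcsin(sin φ₁ cos δ + cos φ₁ sin δ cos θ)
   = arcsin(-0.79031·0.98424 + 0.61270·0.17685·0.39073) = -47.35083°
λ₂ = λ₁ + atan2(sin θ sin δ cos φ₁, cos δ − sin φ₁ sin φ₂) = 107.00633°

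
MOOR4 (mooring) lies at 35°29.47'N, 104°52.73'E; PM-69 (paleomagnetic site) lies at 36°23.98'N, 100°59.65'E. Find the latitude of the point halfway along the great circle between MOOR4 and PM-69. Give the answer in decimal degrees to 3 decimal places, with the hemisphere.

35.961°N

MOOR4: φ = +35.49117°, λ = +104.87883°
PM-69: φ = +36.39967°, λ = +100.99417°
Bx = cos φ₂ cos Δλ = 0.803048,  By = cos φ₂ sin Δλ = -0.054530
φₘ = atan2(sin φ₁ + sin φ₂, √((cos φ₁ + Bx)² + By²)) = 35.96107°
λₘ = λ₁ + atan2(By, cos φ₁ + Bx) = 102.94767°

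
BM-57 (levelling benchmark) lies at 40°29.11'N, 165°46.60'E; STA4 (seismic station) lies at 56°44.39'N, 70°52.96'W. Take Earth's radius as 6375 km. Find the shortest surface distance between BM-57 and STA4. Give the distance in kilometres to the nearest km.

7980 km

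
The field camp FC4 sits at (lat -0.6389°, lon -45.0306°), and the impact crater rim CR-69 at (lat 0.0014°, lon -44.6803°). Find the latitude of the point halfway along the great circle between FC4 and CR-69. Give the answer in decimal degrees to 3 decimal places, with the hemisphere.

Bx = cos φ₂ cos Δλ = 0.999981,  By = cos φ₂ sin Δλ = 0.006114
φₘ = atan2(sin φ₁ + sin φ₂, √((cos φ₁ + Bx)² + By²)) = -0.31875°
λₘ = λ₁ + atan2(By, cos φ₁ + Bx) = -44.85544°

0.319°S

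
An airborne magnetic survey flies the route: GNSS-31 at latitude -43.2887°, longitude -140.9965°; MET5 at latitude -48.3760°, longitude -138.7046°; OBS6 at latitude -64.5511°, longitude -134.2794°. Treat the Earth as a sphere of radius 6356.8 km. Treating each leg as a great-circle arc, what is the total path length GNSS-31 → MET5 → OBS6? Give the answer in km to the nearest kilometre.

GNSS-31→MET5: c = 0.093050 rad, d = 591.50 km
MET5→OBS6: c = 0.285347 rad, d = 1813.90 km
Total = 591.50 + 1813.90 = 2405.40 km

2405 km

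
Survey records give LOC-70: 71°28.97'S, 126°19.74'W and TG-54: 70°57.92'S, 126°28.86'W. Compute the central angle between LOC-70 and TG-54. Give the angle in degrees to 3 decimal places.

LOC-70: φ = -71.48283°, λ = -126.32900°
TG-54: φ = -70.96533°, λ = -126.48100°
Δφ = 0.5175°,  Δλ = -0.1520°
a = sin²(Δφ/2) + cos φ₁ cos φ₂ sin²(Δλ/2) = 0.000021
c = 2·arcsin(√a) = 0.009072 rad = 0.5198°

0.520°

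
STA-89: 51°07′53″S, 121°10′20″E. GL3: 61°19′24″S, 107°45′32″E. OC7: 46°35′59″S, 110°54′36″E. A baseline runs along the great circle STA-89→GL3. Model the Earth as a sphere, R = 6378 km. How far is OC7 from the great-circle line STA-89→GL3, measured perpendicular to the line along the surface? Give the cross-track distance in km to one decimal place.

STA-89: φ = -51.13139°, λ = +121.17222°
GL3: φ = -61.32333°, λ = +107.75889°
OC7: φ = -46.59972°, λ = +110.91000°
δ₁₃ = central angle STA-89→OC7 = 0.141708 rad  (haversine)
θ₁₃ = bearing STA-89→OC7 = 299.923°,  θ₁₂ = bearing STA-89→GL3 = 210.746°
dₓₜ = R·arcsin(sin δ₁₃ · sin(θ₁₃ − θ₁₂)) = 6378·arcsin(0.14123·sin(89.177°)) = 903.721 km
|dₓₜ| = 903.721 km

903.7 km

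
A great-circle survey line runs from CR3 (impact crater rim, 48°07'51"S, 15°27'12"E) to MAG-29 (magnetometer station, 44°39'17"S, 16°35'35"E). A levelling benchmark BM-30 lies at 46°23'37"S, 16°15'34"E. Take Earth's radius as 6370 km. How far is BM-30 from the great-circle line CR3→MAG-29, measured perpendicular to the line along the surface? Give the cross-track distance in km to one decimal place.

16.3 km

CR3: φ = -48.13083°, λ = +15.45333°
MAG-29: φ = -44.65472°, λ = +16.59306°
BM-30: φ = -46.39361°, λ = +16.25944°
δ₁₃ = central angle CR3→BM-30 = 0.031788 rad  (haversine)
θ₁₃ = bearing CR3→BM-30 = 17.777°,  θ₁₂ = bearing CR3→MAG-29 = 13.158°
dₓₜ = R·arcsin(sin δ₁₃ · sin(θ₁₃ − θ₁₂)) = 6370·arcsin(0.03178·sin(4.619°)) = 16.303 km
|dₓₜ| = 16.303 km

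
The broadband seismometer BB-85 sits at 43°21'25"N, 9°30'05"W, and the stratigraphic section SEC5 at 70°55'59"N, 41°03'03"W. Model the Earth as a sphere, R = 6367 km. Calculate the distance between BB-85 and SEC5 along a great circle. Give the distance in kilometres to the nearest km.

BB-85: φ = +43.35694°, λ = -9.50139°
SEC5: φ = +70.93306°, λ = -41.05083°
Δφ = 27.5761°,  Δλ = -31.5494°
a = sin²(Δφ/2) + cos φ₁ cos φ₂ sin²(Δλ/2) = 0.074356
c = 2·arcsin(√a) = 0.552360 rad = 31.6479°
d = R·c = 6367 × 0.552360 = 3516.9 km

3517 km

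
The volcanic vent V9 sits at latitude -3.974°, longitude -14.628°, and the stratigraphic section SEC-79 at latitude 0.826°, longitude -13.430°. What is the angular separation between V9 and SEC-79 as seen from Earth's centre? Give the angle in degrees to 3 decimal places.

Δφ = 4.8000°,  Δλ = 1.1980°
a = sin²(Δφ/2) + cos φ₁ cos φ₂ sin²(Δλ/2) = 0.001863
c = 2·arcsin(√a) = 0.086342 rad = 4.9470°

4.947°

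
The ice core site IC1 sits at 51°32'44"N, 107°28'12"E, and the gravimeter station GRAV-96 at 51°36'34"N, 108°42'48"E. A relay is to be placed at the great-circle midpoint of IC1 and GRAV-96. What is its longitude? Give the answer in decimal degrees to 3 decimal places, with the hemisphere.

IC1: φ = +51.54556°, λ = +107.47000°
GRAV-96: φ = +51.60944°, λ = +108.71333°
Bx = cos φ₂ cos Δλ = 0.620872,  By = cos φ₂ sin Δλ = 0.013475
φₘ = atan2(sin φ₁ + sin φ₂, √((cos φ₁ + Bx)² + By²)) = 51.57914°
λₘ = λ₁ + atan2(By, cos φ₁ + Bx) = 108.09123°

108.091°E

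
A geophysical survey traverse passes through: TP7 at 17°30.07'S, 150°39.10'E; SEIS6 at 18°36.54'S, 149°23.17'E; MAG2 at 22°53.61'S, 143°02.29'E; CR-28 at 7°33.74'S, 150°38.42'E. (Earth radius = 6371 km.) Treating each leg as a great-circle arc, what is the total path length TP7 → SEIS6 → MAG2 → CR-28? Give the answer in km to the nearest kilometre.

2884 km

TP7: φ = -17.50117°, λ = +150.65167°
SEIS6: φ = -18.60900°, λ = +149.38617°
MAG2: φ = -22.89350°, λ = +143.03817°
CR-28: φ = -7.56233°, λ = +150.64033°
TP7→SEIS6: c = 0.028545 rad, d = 181.86 km
SEIS6→MAG2: c = 0.127740 rad, d = 813.83 km
MAG2→CR-28: c = 0.296424 rad, d = 1888.52 km
Total = 181.86 + 813.83 + 1888.52 = 2884.21 km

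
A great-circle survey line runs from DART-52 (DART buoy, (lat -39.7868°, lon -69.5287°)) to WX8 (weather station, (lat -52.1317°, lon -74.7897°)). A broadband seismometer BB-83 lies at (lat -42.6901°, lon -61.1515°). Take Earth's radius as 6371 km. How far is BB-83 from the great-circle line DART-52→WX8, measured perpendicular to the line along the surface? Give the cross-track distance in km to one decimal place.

751.5 km

δ₁₃ = central angle DART-52→BB-83 = 0.120987 rad  (haversine)
θ₁₃ = bearing DART-52→BB-83 = 117.468°,  θ₁₂ = bearing DART-52→WX8 = 194.641°
dₓₜ = R·arcsin(sin δ₁₃ · sin(θ₁₃ − θ₁₂)) = 6371·arcsin(0.12069·sin(-77.173°)) = -751.481 km
|dₓₜ| = 751.481 km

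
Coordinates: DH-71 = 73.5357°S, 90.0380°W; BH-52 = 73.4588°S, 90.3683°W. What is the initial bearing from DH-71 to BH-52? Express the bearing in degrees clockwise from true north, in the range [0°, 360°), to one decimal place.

309.2°

Δλ = -0.3303°
y = sin Δλ · cos φ₂ = -0.001641
x = cos φ₁ sin φ₂ − sin φ₁ cos φ₂ cos Δλ = 0.001338
θ = atan2(y, x) = -50.8201° → 309.1799° (mod 360°)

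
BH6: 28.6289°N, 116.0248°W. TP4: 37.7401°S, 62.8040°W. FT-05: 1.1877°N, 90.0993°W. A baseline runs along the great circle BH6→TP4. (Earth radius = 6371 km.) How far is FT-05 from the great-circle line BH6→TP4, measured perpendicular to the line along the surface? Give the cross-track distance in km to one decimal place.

466.7 km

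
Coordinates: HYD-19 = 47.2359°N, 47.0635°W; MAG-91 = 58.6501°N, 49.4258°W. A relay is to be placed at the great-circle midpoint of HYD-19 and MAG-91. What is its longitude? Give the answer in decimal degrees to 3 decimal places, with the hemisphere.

Bx = cos φ₂ cos Δλ = 0.519821,  By = cos φ₂ sin Δλ = -0.021444
φₘ = atan2(sin φ₁ + sin φ₂, √((cos φ₁ + Bx)² + By²)) = 52.94875°
λₘ = λ₁ + atan2(By, cos φ₁ + Bx) = -48.08830°

48.088°W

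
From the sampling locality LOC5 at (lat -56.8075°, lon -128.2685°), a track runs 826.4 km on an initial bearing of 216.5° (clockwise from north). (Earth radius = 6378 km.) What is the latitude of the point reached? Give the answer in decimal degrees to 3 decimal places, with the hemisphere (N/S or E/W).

δ = d/R = 826.4/6378 = 0.129570 rad
φ₂ = arcsin(sin φ₁ cos δ + cos φ₁ sin δ cos θ)
   = arcsin(-0.83684·0.99162 + 0.54745·0.12921·-0.80386) = -62.45927°
λ₂ = λ₁ + atan2(sin θ sin δ cos φ₁, cos δ − sin φ₁ sin φ₂) = -137.83653°

62.459°S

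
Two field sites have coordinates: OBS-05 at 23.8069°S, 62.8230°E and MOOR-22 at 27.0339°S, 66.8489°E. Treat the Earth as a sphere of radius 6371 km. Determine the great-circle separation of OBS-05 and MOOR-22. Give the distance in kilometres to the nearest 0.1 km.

Δφ = -3.2270°,  Δλ = 4.0259°
a = sin²(Δφ/2) + cos φ₁ cos φ₂ sin²(Δλ/2) = 0.001798
c = 2·arcsin(√a) = 0.084838 rad = 4.8609°
d = R·c = 6371 × 0.084838 = 540.5 km

540.5 km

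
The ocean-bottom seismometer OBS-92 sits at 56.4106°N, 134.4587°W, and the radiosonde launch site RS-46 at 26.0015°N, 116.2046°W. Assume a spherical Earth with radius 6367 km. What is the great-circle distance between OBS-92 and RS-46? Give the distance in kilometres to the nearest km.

3682 km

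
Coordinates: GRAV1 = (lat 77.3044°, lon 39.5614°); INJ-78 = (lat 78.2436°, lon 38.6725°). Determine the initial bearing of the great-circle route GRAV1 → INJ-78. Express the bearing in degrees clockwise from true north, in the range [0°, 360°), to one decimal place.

Δλ = -0.8889°
y = sin Δλ · cos φ₂ = -0.003161
x = cos φ₁ sin φ₂ − sin φ₁ cos φ₂ cos Δλ = 0.016415
θ = atan2(y, x) = -10.8994° → 349.1006° (mod 360°)

349.1°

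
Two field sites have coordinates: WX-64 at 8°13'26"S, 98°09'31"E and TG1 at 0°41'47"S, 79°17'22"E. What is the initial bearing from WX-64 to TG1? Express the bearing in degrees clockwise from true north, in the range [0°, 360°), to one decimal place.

290.9°

WX-64: φ = -8.22389°, λ = +98.15861°
TG1: φ = -0.69639°, λ = +79.28944°
Δλ = -18.8692°
y = sin Δλ · cos φ₂ = -0.323384
x = cos φ₁ sin φ₂ − sin φ₁ cos φ₂ cos Δλ = 0.123315
θ = atan2(y, x) = -69.1268° → 290.8732° (mod 360°)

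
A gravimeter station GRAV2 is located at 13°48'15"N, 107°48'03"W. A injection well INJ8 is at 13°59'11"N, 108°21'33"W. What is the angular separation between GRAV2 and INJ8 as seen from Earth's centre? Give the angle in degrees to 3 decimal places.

GRAV2: φ = +13.80417°, λ = -107.80083°
INJ8: φ = +13.98639°, λ = -108.35917°
Δφ = 0.1822°,  Δλ = -0.5583°
a = sin²(Δφ/2) + cos φ₁ cos φ₂ sin²(Δλ/2) = 0.000025
c = 2·arcsin(√a) = 0.009980 rad = 0.5718°

0.572°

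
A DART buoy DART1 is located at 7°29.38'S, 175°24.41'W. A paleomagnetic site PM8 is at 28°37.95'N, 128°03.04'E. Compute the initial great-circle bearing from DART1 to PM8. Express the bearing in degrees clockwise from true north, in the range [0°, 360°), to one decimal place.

306.3°

DART1: φ = -7.48967°, λ = -175.40683°
PM8: φ = +28.63250°, λ = +128.05067°
Δλ = -56.5425°
y = sin Δλ · cos φ₂ = -0.732270
x = cos φ₁ sin φ₂ − sin φ₁ cos φ₂ cos Δλ = 0.538176
θ = atan2(y, x) = -53.6863° → 306.3137° (mod 360°)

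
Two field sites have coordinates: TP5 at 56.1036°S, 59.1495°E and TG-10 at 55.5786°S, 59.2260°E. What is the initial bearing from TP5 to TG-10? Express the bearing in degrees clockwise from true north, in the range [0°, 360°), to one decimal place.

Δλ = 0.0765°
y = sin Δλ · cos φ₂ = 0.000755
x = cos φ₁ sin φ₂ − sin φ₁ cos φ₂ cos Δλ = 0.009162
θ = atan2(y, x) = 4.7090° → 4.7090° (mod 360°)

4.7°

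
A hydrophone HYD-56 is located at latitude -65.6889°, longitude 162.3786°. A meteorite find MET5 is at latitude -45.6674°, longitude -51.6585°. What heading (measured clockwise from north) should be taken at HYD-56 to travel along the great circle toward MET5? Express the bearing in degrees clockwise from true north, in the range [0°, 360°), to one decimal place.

154.6°

Δλ = 145.9629°
y = sin Δλ · cos φ₂ = 0.391152
x = cos φ₁ sin φ₂ − sin φ₁ cos φ₂ cos Δλ = -0.822225
θ = atan2(y, x) = 154.5585° → 154.5585° (mod 360°)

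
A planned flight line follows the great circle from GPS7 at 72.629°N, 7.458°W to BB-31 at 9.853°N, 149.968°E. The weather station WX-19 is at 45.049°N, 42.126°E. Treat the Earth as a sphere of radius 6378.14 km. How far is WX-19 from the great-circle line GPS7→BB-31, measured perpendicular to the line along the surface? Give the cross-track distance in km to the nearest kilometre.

3973 km

δ₁₃ = central angle GPS7→WX-19 = 0.622904 rad  (haversine)
θ₁₃ = bearing GPS7→WX-19 = 112.778°,  θ₁₂ = bearing GPS7→BB-31 = 22.362°
dₓₜ = R·arcsin(sin δ₁₃ · sin(θ₁₃ − θ₁₂)) = 6378.14·arcsin(0.58340·sin(90.416°)) = 3972.851 km
|dₓₜ| = 3972.851 km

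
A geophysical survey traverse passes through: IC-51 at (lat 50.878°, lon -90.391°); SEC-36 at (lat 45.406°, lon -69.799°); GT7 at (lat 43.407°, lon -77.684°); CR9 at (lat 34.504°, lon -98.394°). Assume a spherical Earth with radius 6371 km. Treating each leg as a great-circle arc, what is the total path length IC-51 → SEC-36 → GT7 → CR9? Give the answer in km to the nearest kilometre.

4340 km

IC-51→SEC-36: c = 0.257068 rad, d = 1637.78 km
SEC-36→GT7: c = 0.104267 rad, d = 664.29 km
GT7→CR9: c = 0.319904 rad, d = 2038.11 km
Total = 1637.78 + 664.29 + 2038.11 = 4340.18 km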